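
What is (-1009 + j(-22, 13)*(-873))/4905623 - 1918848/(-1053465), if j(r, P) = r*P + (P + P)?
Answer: 3217065807273/1722634044565 ≈ 1.8675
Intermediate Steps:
j(r, P) = 2*P + P*r (j(r, P) = P*r + 2*P = 2*P + P*r)
(-1009 + j(-22, 13)*(-873))/4905623 - 1918848/(-1053465) = (-1009 + (13*(2 - 22))*(-873))/4905623 - 1918848/(-1053465) = (-1009 + (13*(-20))*(-873))*(1/4905623) - 1918848*(-1/1053465) = (-1009 - 260*(-873))*(1/4905623) + 639616/351155 = (-1009 + 226980)*(1/4905623) + 639616/351155 = 225971*(1/4905623) + 639616/351155 = 225971/4905623 + 639616/351155 = 3217065807273/1722634044565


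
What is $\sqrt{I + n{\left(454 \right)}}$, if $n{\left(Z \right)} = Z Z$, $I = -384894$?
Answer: $i \sqrt{178778} \approx 422.82 i$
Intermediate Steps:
$n{\left(Z \right)} = Z^{2}$
$\sqrt{I + n{\left(454 \right)}} = \sqrt{-384894 + 454^{2}} = \sqrt{-384894 + 206116} = \sqrt{-178778} = i \sqrt{178778}$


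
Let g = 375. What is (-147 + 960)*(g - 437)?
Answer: -50406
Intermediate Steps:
(-147 + 960)*(g - 437) = (-147 + 960)*(375 - 437) = 813*(-62) = -50406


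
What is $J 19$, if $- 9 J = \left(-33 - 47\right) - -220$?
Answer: $- \frac{2660}{9} \approx -295.56$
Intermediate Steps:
$J = - \frac{140}{9}$ ($J = - \frac{\left(-33 - 47\right) - -220}{9} = - \frac{\left(-33 - 47\right) + 220}{9} = - \frac{-80 + 220}{9} = \left(- \frac{1}{9}\right) 140 = - \frac{140}{9} \approx -15.556$)
$J 19 = \left(- \frac{140}{9}\right) 19 = - \frac{2660}{9}$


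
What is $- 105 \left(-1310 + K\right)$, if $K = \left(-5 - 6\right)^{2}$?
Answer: $124845$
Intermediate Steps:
$K = 121$ ($K = \left(-5 - 6\right)^{2} = \left(-11\right)^{2} = 121$)
$- 105 \left(-1310 + K\right) = - 105 \left(-1310 + 121\right) = \left(-105\right) \left(-1189\right) = 124845$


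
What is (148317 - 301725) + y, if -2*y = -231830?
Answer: -37493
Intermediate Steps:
y = 115915 (y = -1/2*(-231830) = 115915)
(148317 - 301725) + y = (148317 - 301725) + 115915 = -153408 + 115915 = -37493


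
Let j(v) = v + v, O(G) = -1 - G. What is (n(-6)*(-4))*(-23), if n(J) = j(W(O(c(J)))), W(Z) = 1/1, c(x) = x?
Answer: 184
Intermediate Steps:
W(Z) = 1
j(v) = 2*v
n(J) = 2 (n(J) = 2*1 = 2)
(n(-6)*(-4))*(-23) = (2*(-4))*(-23) = -8*(-23) = 184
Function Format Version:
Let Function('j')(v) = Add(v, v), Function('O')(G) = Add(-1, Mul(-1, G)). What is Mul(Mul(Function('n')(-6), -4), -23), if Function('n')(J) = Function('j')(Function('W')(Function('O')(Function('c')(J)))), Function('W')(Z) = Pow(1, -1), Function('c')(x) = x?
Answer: 184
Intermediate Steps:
Function('W')(Z) = 1
Function('j')(v) = Mul(2, v)
Function('n')(J) = 2 (Function('n')(J) = Mul(2, 1) = 2)
Mul(Mul(Function('n')(-6), -4), -23) = Mul(Mul(2, -4), -23) = Mul(-8, -23) = 184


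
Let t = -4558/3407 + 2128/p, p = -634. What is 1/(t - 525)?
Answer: -1080019/572079909 ≈ -0.0018879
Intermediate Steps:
t = -5069934/1080019 (t = -4558/3407 + 2128/(-634) = -4558*1/3407 + 2128*(-1/634) = -4558/3407 - 1064/317 = -5069934/1080019 ≈ -4.6943)
1/(t - 525) = 1/(-5069934/1080019 - 525) = 1/(-572079909/1080019) = -1080019/572079909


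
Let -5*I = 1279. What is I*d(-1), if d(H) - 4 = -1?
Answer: -3837/5 ≈ -767.40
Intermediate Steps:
I = -1279/5 (I = -⅕*1279 = -1279/5 ≈ -255.80)
d(H) = 3 (d(H) = 4 - 1 = 3)
I*d(-1) = -1279/5*3 = -3837/5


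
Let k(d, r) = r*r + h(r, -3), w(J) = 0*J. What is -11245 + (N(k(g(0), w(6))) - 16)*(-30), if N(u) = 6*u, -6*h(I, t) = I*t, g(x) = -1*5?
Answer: -10765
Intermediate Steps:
g(x) = -5
w(J) = 0
h(I, t) = -I*t/6
k(d, r) = r² + r/2 (k(d, r) = r*r - ⅙*r*(-3) = r² + r/2)
-11245 + (N(k(g(0), w(6))) - 16)*(-30) = -11245 + (6*(0*(½ + 0)) - 16)*(-30) = -11245 + (6*(0*(½)) - 16)*(-30) = -11245 + (6*0 - 16)*(-30) = -11245 + (0 - 16)*(-30) = -11245 - 16*(-30) = -11245 + 480 = -10765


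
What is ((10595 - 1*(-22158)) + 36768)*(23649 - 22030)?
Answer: 112554499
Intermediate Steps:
((10595 - 1*(-22158)) + 36768)*(23649 - 22030) = ((10595 + 22158) + 36768)*1619 = (32753 + 36768)*1619 = 69521*1619 = 112554499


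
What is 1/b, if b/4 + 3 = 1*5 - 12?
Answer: -1/40 ≈ -0.025000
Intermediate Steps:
b = -40 (b = -12 + 4*(1*5 - 12) = -12 + 4*(5 - 12) = -12 + 4*(-7) = -12 - 28 = -40)
1/b = 1/(-40) = -1/40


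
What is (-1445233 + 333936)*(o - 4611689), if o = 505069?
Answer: 4563674486140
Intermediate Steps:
(-1445233 + 333936)*(o - 4611689) = (-1445233 + 333936)*(505069 - 4611689) = -1111297*(-4106620) = 4563674486140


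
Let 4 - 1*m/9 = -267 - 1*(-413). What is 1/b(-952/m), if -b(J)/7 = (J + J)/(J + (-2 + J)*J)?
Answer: 163/8946 ≈ 0.018220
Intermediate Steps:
m = -1278 (m = 36 - 9*(-267 - 1*(-413)) = 36 - 9*(-267 + 413) = 36 - 9*146 = 36 - 1314 = -1278)
b(J) = -14*J/(J + J*(-2 + J)) (b(J) = -7*(J + J)/(J + (-2 + J)*J) = -7*2*J/(J + J*(-2 + J)) = -14*J/(J + J*(-2 + J)))
1/b(-952/m) = 1/(-14/(-1 - 952/(-1278))) = 1/(-14/(-1 - 952*(-1/1278))) = 1/(-14/(-1 + 476/639)) = 1/(-14/(-163/639)) = 1/(-14*(-639/163)) = 1/(8946/163) = 163/8946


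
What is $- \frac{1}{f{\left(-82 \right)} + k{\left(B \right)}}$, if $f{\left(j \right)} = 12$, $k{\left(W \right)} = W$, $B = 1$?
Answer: $- \frac{1}{13} \approx -0.076923$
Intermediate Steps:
$- \frac{1}{f{\left(-82 \right)} + k{\left(B \right)}} = - \frac{1}{12 + 1} = - \frac{1}{13}$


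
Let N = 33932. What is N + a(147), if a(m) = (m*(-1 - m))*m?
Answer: -3164200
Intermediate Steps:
a(m) = m²*(-1 - m)
N + a(147) = 33932 + 147²*(-1 - 1*147) = 33932 + 21609*(-1 - 147) = 33932 + 21609*(-148) = 33932 - 3198132 = -3164200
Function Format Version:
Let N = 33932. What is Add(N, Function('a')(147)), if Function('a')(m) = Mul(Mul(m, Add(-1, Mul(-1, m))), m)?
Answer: -3164200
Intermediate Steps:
Function('a')(m) = Mul(Pow(m, 2), Add(-1, Mul(-1, m)))
Add(N, Function('a')(147)) = Add(33932, Mul(Pow(147, 2), Add(-1, Mul(-1, 147)))) = Add(33932, Mul(21609, Add(-1, -147))) = Add(33932, Mul(21609, -148)) = Add(33932, -3198132) = -3164200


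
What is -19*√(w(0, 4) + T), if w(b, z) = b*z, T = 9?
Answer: -57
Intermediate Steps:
-19*√(w(0, 4) + T) = -19*√(0*4 + 9) = -19*√(0 + 9) = -19*√9 = -19*3 = -57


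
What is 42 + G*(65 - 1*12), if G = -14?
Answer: -700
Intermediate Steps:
42 + G*(65 - 1*12) = 42 - 14*(65 - 1*12) = 42 - 14*(65 - 12) = 42 - 14*53 = 42 - 742 = -700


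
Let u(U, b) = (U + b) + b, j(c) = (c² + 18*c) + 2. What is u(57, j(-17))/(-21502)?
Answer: -27/21502 ≈ -0.0012557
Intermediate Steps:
j(c) = 2 + c² + 18*c
u(U, b) = U + 2*b
u(57, j(-17))/(-21502) = (57 + 2*(2 + (-17)² + 18*(-17)))/(-21502) = (57 + 2*(2 + 289 - 306))*(-1/21502) = (57 + 2*(-15))*(-1/21502) = (57 - 30)*(-1/21502) = 27*(-1/21502) = -27/21502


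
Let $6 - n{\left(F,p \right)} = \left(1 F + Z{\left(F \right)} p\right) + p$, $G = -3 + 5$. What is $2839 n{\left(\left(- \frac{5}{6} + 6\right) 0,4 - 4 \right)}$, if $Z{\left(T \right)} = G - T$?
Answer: $17034$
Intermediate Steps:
$G = 2$
$Z{\left(T \right)} = 2 - T$
$n{\left(F,p \right)} = 6 - F - p - p \left(2 - F\right)$ ($n{\left(F,p \right)} = 6 - \left(\left(1 F + \left(2 - F\right) p\right) + p\right) = 6 - \left(\left(F + p \left(2 - F\right)\right) + p\right) = 6 - \left(F + p + p \left(2 - F\right)\right) = 6 - F - p - p \left(2 - F\right)$)
$2839 n{\left(\left(- \frac{5}{6} + 6\right) 0,4 - 4 \right)} = 2839 \left(6 - \left(- \frac{5}{6} + 6\right) 0 - \left(4 - 4\right) + \left(4 - 4\right) \left(-2 + \left(- \frac{5}{6} + 6\right) 0\right)\right) = 2839 \left(6 - \left(\left(-5\right) \frac{1}{6} + 6\right) 0 - 0 + 0 \left(-2 + \left(\left(-5\right) \frac{1}{6} + 6\right) 0\right)\right) = 2839 \left(6 - \left(- \frac{5}{6} + 6\right) 0 + 0 + 0 \left(-2 + \left(- \frac{5}{6} + 6\right) 0\right)\right) = 2839 \left(6 - \frac{31}{6} \cdot 0 + 0 + 0 \left(-2 + \frac{31}{6} \cdot 0\right)\right) = 2839 \left(6 - 0 + 0 + 0 \left(-2 + 0\right)\right) = 2839 \left(6 + 0 + 0 + 0 \left(-2\right)\right) = 2839 \left(6 + 0 + 0 + 0\right) = 2839 \cdot 6 = 17034$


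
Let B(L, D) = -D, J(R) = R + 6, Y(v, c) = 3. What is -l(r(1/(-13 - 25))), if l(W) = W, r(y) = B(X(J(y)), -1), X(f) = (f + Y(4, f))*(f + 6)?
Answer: -1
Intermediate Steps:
J(R) = 6 + R
X(f) = (3 + f)*(6 + f) (X(f) = (f + 3)*(f + 6) = (3 + f)*(6 + f))
r(y) = 1 (r(y) = -1*(-1) = 1)
-l(r(1/(-13 - 25))) = -1*1 = -1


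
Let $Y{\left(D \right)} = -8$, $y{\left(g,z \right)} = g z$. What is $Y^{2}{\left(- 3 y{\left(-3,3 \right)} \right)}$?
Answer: $64$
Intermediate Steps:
$Y^{2}{\left(- 3 y{\left(-3,3 \right)} \right)} = \left(-8\right)^{2} = 64$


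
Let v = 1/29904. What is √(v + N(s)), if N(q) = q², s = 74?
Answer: √306056796045/7476 ≈ 74.000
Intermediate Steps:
v = 1/29904 ≈ 3.3440e-5
√(v + N(s)) = √(1/29904 + 74²) = √(1/29904 + 5476) = √(163754305/29904) = √306056796045/7476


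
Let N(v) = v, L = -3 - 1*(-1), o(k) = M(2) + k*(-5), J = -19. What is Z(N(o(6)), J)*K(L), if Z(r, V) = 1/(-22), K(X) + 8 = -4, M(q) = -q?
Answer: 6/11 ≈ 0.54545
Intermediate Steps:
o(k) = -2 - 5*k (o(k) = -1*2 + k*(-5) = -2 - 5*k)
L = -2 (L = -3 + 1 = -2)
K(X) = -12 (K(X) = -8 - 4 = -12)
Z(r, V) = -1/22
Z(N(o(6)), J)*K(L) = -1/22*(-12) = 6/11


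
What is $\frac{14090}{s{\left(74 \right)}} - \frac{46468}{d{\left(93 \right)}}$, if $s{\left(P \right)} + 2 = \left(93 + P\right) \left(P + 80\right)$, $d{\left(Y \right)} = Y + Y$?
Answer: $- \frac{33120843}{132866} \approx -249.28$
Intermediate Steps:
$d{\left(Y \right)} = 2 Y$
$s{\left(P \right)} = -2 + \left(80 + P\right) \left(93 + P\right)$ ($s{\left(P \right)} = -2 + \left(93 + P\right) \left(P + 80\right) = -2 + \left(93 + P\right) \left(80 + P\right) = -2 + \left(80 + P\right) \left(93 + P\right)$)
$\frac{14090}{s{\left(74 \right)}} - \frac{46468}{d{\left(93 \right)}} = \frac{14090}{7438 + 74^{2} + 173 \cdot 74} - \frac{46468}{2 \cdot 93} = \frac{14090}{7438 + 5476 + 12802} - \frac{46468}{186} = \frac{14090}{25716} - \frac{23234}{93} = 14090 \cdot \frac{1}{25716} - \frac{23234}{93} = \frac{7045}{12858} - \frac{23234}{93} = - \frac{33120843}{132866}$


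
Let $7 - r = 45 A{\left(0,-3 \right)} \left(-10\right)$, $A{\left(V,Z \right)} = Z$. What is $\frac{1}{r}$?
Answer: $- \frac{1}{1343} \approx -0.0007446$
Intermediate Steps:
$r = -1343$ ($r = 7 - 45 \left(-3\right) \left(-10\right) = 7 - \left(-135\right) \left(-10\right) = 7 - 1350 = -1343$)
$\frac{1}{r} = \frac{1}{-1343} = - \frac{1}{1343}$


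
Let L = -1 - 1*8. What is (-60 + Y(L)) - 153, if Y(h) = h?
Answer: -222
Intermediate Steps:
L = -9 (L = -1 - 8 = -9)
(-60 + Y(L)) - 153 = (-60 - 9) - 153 = -69 - 153 = -222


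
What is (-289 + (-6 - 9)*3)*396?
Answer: -132264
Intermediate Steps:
(-289 + (-6 - 9)*3)*396 = (-289 - 15*3)*396 = (-289 - 45)*396 = -334*396 = -132264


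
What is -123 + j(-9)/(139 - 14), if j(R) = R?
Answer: -15384/125 ≈ -123.07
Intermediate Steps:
-123 + j(-9)/(139 - 14) = -123 - 9/(139 - 14) = -123 - 9/125 = -15384/125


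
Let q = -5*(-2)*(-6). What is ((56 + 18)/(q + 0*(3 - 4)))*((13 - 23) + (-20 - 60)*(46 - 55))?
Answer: -2627/3 ≈ -875.67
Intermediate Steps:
q = -60 (q = 10*(-6) = -60)
((56 + 18)/(q + 0*(3 - 4)))*((13 - 23) + (-20 - 60)*(46 - 55)) = ((56 + 18)/(-60 + 0*(3 - 4)))*((13 - 23) + (-20 - 60)*(46 - 55)) = (74/(-60 + 0*(-1)))*(-10 - 80*(-9)) = (74/(-60 + 0))*(-10 + 720) = (74/(-60))*710 = (74*(-1/60))*710 = -37/30*710 = -2627/3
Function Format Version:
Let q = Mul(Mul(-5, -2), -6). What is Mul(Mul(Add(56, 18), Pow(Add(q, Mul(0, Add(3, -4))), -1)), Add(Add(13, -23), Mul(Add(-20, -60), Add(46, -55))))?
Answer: Rational(-2627, 3) ≈ -875.67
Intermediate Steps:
q = -60 (q = Mul(10, -6) = -60)
Mul(Mul(Add(56, 18), Pow(Add(q, Mul(0, Add(3, -4))), -1)), Add(Add(13, -23), Mul(Add(-20, -60), Add(46, -55)))) = Mul(Mul(Add(56, 18), Pow(Add(-60, Mul(0, Add(3, -4))), -1)), Add(Add(13, -23), Mul(Add(-20, -60), Add(46, -55)))) = Mul(Mul(74, Pow(Add(-60, Mul(0, -1)), -1)), Add(-10, Mul(-80, -9))) = Mul(Mul(74, Pow(Add(-60, 0), -1)), Add(-10, 720)) = Mul(Mul(74, Pow(-60, -1)), 710) = Mul(Mul(74, Rational(-1, 60)), 710) = Mul(Rational(-37, 30), 710) = Rational(-2627, 3)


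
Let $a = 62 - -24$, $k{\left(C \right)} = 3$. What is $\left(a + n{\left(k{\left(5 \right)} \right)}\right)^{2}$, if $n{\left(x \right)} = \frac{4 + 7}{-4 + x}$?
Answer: $5625$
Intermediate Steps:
$a = 86$ ($a = 62 + 24 = 86$)
$n{\left(x \right)} = \frac{11}{-4 + x}$
$\left(a + n{\left(k{\left(5 \right)} \right)}\right)^{2} = \left(86 + \frac{11}{-4 + 3}\right)^{2} = \left(86 + \frac{11}{-1}\right)^{2} = \left(86 + 11 \left(-1\right)\right)^{2} = \left(86 - 11\right)^{2} = 75^{2} = 5625$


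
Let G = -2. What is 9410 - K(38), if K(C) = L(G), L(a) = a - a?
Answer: 9410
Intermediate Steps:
L(a) = 0
K(C) = 0
9410 - K(38) = 9410 - 1*0 = 9410 + 0 = 9410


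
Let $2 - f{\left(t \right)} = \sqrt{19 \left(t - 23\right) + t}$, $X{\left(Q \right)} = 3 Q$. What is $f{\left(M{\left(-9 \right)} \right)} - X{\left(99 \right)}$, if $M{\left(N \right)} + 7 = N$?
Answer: $-295 - i \sqrt{757} \approx -295.0 - 27.514 i$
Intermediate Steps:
$M{\left(N \right)} = -7 + N$
$f{\left(t \right)} = 2 - \sqrt{-437 + 20 t}$ ($f{\left(t \right)} = 2 - \sqrt{19 \left(t - 23\right) + t} = 2 - \sqrt{19 \left(-23 + t\right) + t} = 2 - \sqrt{\left(-437 + 19 t\right) + t} = 2 - \sqrt{-437 + 20 t}$)
$f{\left(M{\left(-9 \right)} \right)} - X{\left(99 \right)} = \left(2 - \sqrt{-437 + 20 \left(-7 - 9\right)}\right) - 3 \cdot 99 = \left(2 - \sqrt{-437 + 20 \left(-16\right)}\right) - 297 = \left(2 - \sqrt{-437 - 320}\right) - 297 = \left(2 - \sqrt{-757}\right) - 297 = \left(2 - i \sqrt{757}\right) - 297 = -295 - i \sqrt{757}$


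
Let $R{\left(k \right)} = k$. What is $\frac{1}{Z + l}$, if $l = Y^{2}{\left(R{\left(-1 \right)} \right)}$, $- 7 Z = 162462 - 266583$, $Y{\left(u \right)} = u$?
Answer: $\frac{7}{104128} \approx 6.7225 \cdot 10^{-5}$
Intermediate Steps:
$Z = \frac{104121}{7}$ ($Z = - \frac{162462 - 266583}{7} = \left(- \frac{1}{7}\right) \left(-104121\right) = \frac{104121}{7} \approx 14874.0$)
$l = 1$ ($l = \left(-1\right)^{2} = 1$)
$\frac{1}{Z + l} = \frac{1}{\frac{104121}{7} + 1} = \frac{1}{\frac{104128}{7}} = \frac{7}{104128}$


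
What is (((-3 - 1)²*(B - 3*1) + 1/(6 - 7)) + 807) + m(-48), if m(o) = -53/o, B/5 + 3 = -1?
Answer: 21077/48 ≈ 439.10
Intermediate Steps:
B = -20 (B = -15 + 5*(-1) = -15 - 5 = -20)
(((-3 - 1)²*(B - 3*1) + 1/(6 - 7)) + 807) + m(-48) = (((-3 - 1)²*(-20 - 3*1) + 1/(6 - 7)) + 807) - 53/(-48) = (((-4)²*(-20 - 3) + 1/(-1)) + 807) - 53*(-1/48) = ((16*(-23) - 1) + 807) + 53/48 = ((-368 - 1) + 807) + 53/48 = (-369 + 807) + 53/48 = 438 + 53/48 = 21077/48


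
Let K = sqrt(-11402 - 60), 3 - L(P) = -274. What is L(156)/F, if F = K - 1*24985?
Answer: -6920845/624261687 - 277*I*sqrt(11462)/624261687 ≈ -0.011086 - 4.7505e-5*I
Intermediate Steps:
L(P) = 277 (L(P) = 3 - 1*(-274) = 3 + 274 = 277)
K = I*sqrt(11462) (K = sqrt(-11462) = I*sqrt(11462) ≈ 107.06*I)
F = -24985 + I*sqrt(11462) (F = I*sqrt(11462) - 1*24985 = I*sqrt(11462) - 24985 = -24985 + I*sqrt(11462) ≈ -24985.0 + 107.06*I)
L(156)/F = 277/(-24985 + I*sqrt(11462))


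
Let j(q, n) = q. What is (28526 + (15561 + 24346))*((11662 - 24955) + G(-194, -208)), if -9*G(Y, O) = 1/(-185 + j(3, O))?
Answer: -496685185663/546 ≈ -9.0968e+8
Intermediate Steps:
G(Y, O) = 1/1638 (G(Y, O) = -1/(9*(-185 + 3)) = -⅑/(-182) = -⅑*(-1/182) = 1/1638)
(28526 + (15561 + 24346))*((11662 - 24955) + G(-194, -208)) = (28526 + (15561 + 24346))*((11662 - 24955) + 1/1638) = (28526 + 39907)*(-13293 + 1/1638) = 68433*(-21773933/1638) = -496685185663/546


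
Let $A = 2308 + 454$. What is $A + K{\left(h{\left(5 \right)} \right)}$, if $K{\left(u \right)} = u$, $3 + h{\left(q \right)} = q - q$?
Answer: $2759$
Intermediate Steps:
$h{\left(q \right)} = -3$ ($h{\left(q \right)} = -3 + \left(q - q\right) = -3 + 0 = -3$)
$A = 2762$
$A + K{\left(h{\left(5 \right)} \right)} = 2762 - 3 = 2759$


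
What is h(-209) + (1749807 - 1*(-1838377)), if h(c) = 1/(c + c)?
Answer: 1499860911/418 ≈ 3.5882e+6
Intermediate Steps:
h(c) = 1/(2*c)
h(-209) + (1749807 - 1*(-1838377)) = (1/2)/(-209) + (1749807 - 1*(-1838377)) = (1/2)*(-1/209) + (1749807 + 1838377) = -1/418 + 3588184 = 1499860911/418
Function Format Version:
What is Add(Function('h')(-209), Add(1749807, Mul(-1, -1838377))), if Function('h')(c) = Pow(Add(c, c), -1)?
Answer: Rational(1499860911, 418) ≈ 3.5882e+6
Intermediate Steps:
Function('h')(c) = Mul(Rational(1, 2), Pow(c, -1)) (Function('h')(c) = Pow(Mul(2, c), -1) = Mul(Rational(1, 2), Pow(c, -1)))
Add(Function('h')(-209), Add(1749807, Mul(-1, -1838377))) = Add(Mul(Rational(1, 2), Pow(-209, -1)), Add(1749807, Mul(-1, -1838377))) = Add(Mul(Rational(1, 2), Rational(-1, 209)), Add(1749807, 1838377)) = Add(Rational(-1, 418), 3588184) = Rational(1499860911, 418)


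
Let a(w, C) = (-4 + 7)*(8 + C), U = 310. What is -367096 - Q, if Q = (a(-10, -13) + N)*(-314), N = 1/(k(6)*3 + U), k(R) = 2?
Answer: -58745191/158 ≈ -3.7181e+5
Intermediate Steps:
a(w, C) = 24 + 3*C (a(w, C) = 3*(8 + C) = 24 + 3*C)
N = 1/316 (N = 1/(2*3 + 310) = 1/(6 + 310) = 1/316 ≈ 0.0031646)
Q = 744023/158 (Q = ((24 + 3*(-13)) + 1/316)*(-314) = ((24 - 39) + 1/316)*(-314) = (-15 + 1/316)*(-314) = -4739/316*(-314) = 744023/158 ≈ 4709.0)
-367096 - Q = -367096 - 1*744023/158 = -367096 - 744023/158 = -58745191/158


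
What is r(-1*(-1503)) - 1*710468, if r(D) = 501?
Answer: -709967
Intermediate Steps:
r(-1*(-1503)) - 1*710468 = 501 - 1*710468 = 501 - 710468 = -709967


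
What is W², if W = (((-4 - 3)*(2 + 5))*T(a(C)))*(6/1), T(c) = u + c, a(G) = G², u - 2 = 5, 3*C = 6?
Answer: 10458756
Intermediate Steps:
C = 2 (C = (⅓)*6 = 2)
u = 7 (u = 2 + 5 = 7)
T(c) = 7 + c
W = -3234 (W = (((-4 - 3)*(2 + 5))*(7 + 2²))*(6/1) = ((-7*7)*(7 + 4))*(6*1) = -49*11*6 = -539*6 = -3234)
W² = (-3234)² = 10458756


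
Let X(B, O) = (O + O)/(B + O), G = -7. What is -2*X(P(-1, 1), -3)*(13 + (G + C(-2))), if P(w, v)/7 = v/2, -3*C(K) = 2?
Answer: 128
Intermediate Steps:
C(K) = -2/3 (C(K) = -1/3*2 = -2/3)
P(w, v) = 7*v/2 (P(w, v) = 7*(v/2) = 7*v/2)
X(B, O) = 2*O/(B + O) (X(B, O) = (2*O)/(B + O) = 2*O/(B + O))
-2*X(P(-1, 1), -3)*(13 + (G + C(-2))) = -2*2*(-3)/((7/2)*1 - 3)*(13 + (-7 - 2/3)) = -2*2*(-3)/(7/2 - 3)*(13 - 23/3) = -2*2*(-3)/(1/2)*16/3 = -2*2*(-3)*2*16/3 = -(-24)*16/3 = -2*(-64) = 128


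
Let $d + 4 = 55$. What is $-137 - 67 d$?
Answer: $-3554$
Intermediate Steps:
$d = 51$ ($d = -4 + 55 = 51$)
$-137 - 67 d = -137 - 3417 = -3554$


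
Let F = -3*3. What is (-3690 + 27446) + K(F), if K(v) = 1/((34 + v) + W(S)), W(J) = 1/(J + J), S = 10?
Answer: 11901776/501 ≈ 23756.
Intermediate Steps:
F = -9
W(J) = 1/(2*J)
K(v) = 1/(681/20 + v) (K(v) = 1/((34 + v) + (½)/10) = 1/((34 + v) + (½)*(⅒)) = 1/((34 + v) + 1/20) = 1/(681/20 + v))
(-3690 + 27446) + K(F) = (-3690 + 27446) + 20/(681 + 20*(-9)) = 23756 + 20/(681 - 180) = 23756 + 20/501 = 11901776/501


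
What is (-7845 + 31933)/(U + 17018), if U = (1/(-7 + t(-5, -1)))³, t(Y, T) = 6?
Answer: 24088/17017 ≈ 1.4155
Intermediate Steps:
U = -1 (U = (1/(-7 + 6))³ = (1/(-1))³ = (-1)³ = -1)
(-7845 + 31933)/(U + 17018) = (-7845 + 31933)/(-1 + 17018) = 24088/17017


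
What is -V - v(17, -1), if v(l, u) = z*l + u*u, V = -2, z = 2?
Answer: -33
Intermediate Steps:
v(l, u) = u**2 + 2*l (v(l, u) = 2*l + u*u = 2*l + u**2 = u**2 + 2*l)
-V - v(17, -1) = -1*(-2) - ((-1)**2 + 2*17) = 2 - (1 + 34) = 2 - 1*35 = 2 - 35 = -33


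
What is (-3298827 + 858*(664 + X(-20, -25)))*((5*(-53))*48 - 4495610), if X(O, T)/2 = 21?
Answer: 12141288848070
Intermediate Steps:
X(O, T) = 42 (X(O, T) = 2*21 = 42)
(-3298827 + 858*(664 + X(-20, -25)))*((5*(-53))*48 - 4495610) = (-3298827 + 858*(664 + 42))*((5*(-53))*48 - 4495610) = (-3298827 + 858*706)*(-265*48 - 4495610) = (-3298827 + 605748)*(-12720 - 4495610) = -2693079*(-4508330) = 12141288848070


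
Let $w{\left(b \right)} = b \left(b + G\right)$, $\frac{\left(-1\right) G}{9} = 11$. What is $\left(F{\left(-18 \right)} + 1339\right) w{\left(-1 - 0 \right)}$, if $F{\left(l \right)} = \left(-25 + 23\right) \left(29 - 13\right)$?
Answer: $130700$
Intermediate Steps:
$G = -99$ ($G = \left(-9\right) 11 = -99$)
$F{\left(l \right)} = -32$ ($F{\left(l \right)} = \left(-2\right) 16 = -32$)
$w{\left(b \right)} = b \left(-99 + b\right)$ ($w{\left(b \right)} = b \left(b - 99\right) = b \left(-99 + b\right)$)
$\left(F{\left(-18 \right)} + 1339\right) w{\left(-1 - 0 \right)} = \left(-32 + 1339\right) \left(-1 - 0\right) \left(-99 - 1\right) = 1307 \left(-1 + 0\right) \left(-99 + \left(-1 + 0\right)\right) = 1307 \left(- (-99 - 1)\right) = 1307 \left(\left(-1\right) \left(-100\right)\right) = 1307 \cdot 100 = 130700$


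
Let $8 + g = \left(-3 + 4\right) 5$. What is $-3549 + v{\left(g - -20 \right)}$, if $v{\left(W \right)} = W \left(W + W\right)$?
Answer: $-2971$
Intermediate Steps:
$g = -3$ ($g = -8 + \left(-3 + 4\right) 5 = -8 + 1 \cdot 5 = -8 + 5 = -3$)
$v{\left(W \right)} = 2 W^{2}$ ($v{\left(W \right)} = W 2 W = 2 W^{2}$)
$-3549 + v{\left(g - -20 \right)} = -3549 + 2 \left(-3 - -20\right)^{2} = -3549 + 2 \left(-3 + 20\right)^{2} = -3549 + 2 \cdot 17^{2} = -3549 + 2 \cdot 289 = -3549 + 578 = -2971$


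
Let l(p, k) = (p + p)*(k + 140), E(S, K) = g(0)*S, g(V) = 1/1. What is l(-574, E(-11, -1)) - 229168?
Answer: -377260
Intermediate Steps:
g(V) = 1
E(S, K) = S (E(S, K) = 1*S = S)
l(p, k) = 2*p*(140 + k) (l(p, k) = (2*p)*(140 + k) = 2*p*(140 + k))
l(-574, E(-11, -1)) - 229168 = 2*(-574)*(140 - 11) - 229168 = 2*(-574)*129 - 229168 = -148092 - 229168 = -377260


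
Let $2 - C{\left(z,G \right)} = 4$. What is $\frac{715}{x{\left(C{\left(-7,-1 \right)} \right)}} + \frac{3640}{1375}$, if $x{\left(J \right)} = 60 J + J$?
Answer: $- \frac{107809}{33550} \approx -3.2134$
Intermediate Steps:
$C{\left(z,G \right)} = -2$ ($C{\left(z,G \right)} = 2 - 4 = -2$)
$x{\left(J \right)} = 61 J$
$\frac{715}{x{\left(C{\left(-7,-1 \right)} \right)}} + \frac{3640}{1375} = \frac{715}{61 \left(-2\right)} + \frac{3640}{1375} = \frac{715}{-122} + 3640 \cdot \frac{1}{1375} = 715 \left(- \frac{1}{122}\right) + \frac{728}{275} = - \frac{715}{122} + \frac{728}{275} = - \frac{107809}{33550}$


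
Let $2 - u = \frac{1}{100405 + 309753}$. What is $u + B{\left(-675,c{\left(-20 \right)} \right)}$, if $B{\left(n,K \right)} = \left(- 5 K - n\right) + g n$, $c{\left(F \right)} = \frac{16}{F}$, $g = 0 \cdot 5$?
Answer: $\frac{279317597}{410158} \approx 681.0$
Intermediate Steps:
$g = 0$
$B{\left(n,K \right)} = - n - 5 K$ ($B{\left(n,K \right)} = \left(- 5 K - n\right) + 0 n = \left(- n - 5 K\right) + 0 = - n - 5 K$)
$u = \frac{820315}{410158}$ ($u = 2 - \frac{1}{100405 + 309753} = 2 - \frac{1}{410158} = \frac{820315}{410158} \approx 2.0$)
$u + B{\left(-675,c{\left(-20 \right)} \right)} = \frac{820315}{410158} - \left(-675 + 5 \frac{16}{-20}\right) = \frac{820315}{410158} + \left(675 - 5 \cdot 16 \left(- \frac{1}{20}\right)\right) = \frac{820315}{410158} + \left(675 - -4\right) = \frac{820315}{410158} + \left(675 + 4\right) = \frac{820315}{410158} + 679 = \frac{279317597}{410158}$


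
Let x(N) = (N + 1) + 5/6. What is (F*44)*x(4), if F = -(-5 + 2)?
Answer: 770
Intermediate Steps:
x(N) = 11/6 + N (x(N) = (1 + N) + 5*(1/6) = (1 + N) + 5/6 = 11/6 + N)
F = 3 (F = -1*(-3) = 3)
(F*44)*x(4) = (3*44)*(11/6 + 4) = 132*(35/6) = 770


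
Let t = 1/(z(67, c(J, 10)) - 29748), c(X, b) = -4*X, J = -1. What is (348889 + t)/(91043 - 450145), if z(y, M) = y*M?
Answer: -10285247719/10586326960 ≈ -0.97156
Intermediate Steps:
z(y, M) = M*y
t = -1/29480 (t = 1/(-4*(-1)*67 - 29748) = 1/(4*67 - 29748) = 1/(268 - 29748) = 1/(-29480) = -1/29480 ≈ -3.3921e-5)
(348889 + t)/(91043 - 450145) = (348889 - 1/29480)/(91043 - 450145) = (10285247719/29480)/(-359102) = (10285247719/29480)*(-1/359102) = -10285247719/10586326960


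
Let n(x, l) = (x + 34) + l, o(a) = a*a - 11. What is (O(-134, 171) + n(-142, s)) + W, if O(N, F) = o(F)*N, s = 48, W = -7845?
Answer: -3924725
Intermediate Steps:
o(a) = -11 + a² (o(a) = a² - 11 = -11 + a²)
O(N, F) = N*(-11 + F²) (O(N, F) = (-11 + F²)*N = N*(-11 + F²))
n(x, l) = 34 + l + x (n(x, l) = (34 + x) + l = 34 + l + x)
(O(-134, 171) + n(-142, s)) + W = (-134*(-11 + 171²) + (34 + 48 - 142)) - 7845 = (-134*(-11 + 29241) - 60) - 7845 = (-134*29230 - 60) - 7845 = (-3916820 - 60) - 7845 = -3916880 - 7845 = -3924725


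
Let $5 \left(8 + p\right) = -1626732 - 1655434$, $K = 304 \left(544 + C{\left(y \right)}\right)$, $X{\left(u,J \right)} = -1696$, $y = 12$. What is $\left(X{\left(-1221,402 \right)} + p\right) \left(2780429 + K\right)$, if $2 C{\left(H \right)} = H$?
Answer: $- \frac{9699721483494}{5} \approx -1.9399 \cdot 10^{12}$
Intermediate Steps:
$C{\left(H \right)} = \frac{H}{2}$
$K = 167200$ ($K = 304 \left(544 + \frac{1}{2} \cdot 12\right) = 304 \left(544 + 6\right) = 304 \cdot 550 = 167200$)
$p = - \frac{3282206}{5}$ ($p = -8 + \frac{-1626732 - 1655434}{5} = -8 + \frac{1}{5} \left(-3282166\right) = -8 - \frac{3282166}{5} = - \frac{3282206}{5} \approx -6.5644 \cdot 10^{5}$)
$\left(X{\left(-1221,402 \right)} + p\right) \left(2780429 + K\right) = \left(-1696 - \frac{3282206}{5}\right) \left(2780429 + 167200\right) = \left(- \frac{3290686}{5}\right) 2947629 = - \frac{9699721483494}{5}$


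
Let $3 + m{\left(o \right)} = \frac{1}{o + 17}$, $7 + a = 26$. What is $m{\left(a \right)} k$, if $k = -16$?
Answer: $\frac{428}{9} \approx 47.556$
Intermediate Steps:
$a = 19$ ($a = -7 + 26 = 19$)
$m{\left(o \right)} = -3 + \frac{1}{17 + o}$ ($m{\left(o \right)} = -3 + \frac{1}{o + 17} = -3 + \frac{1}{17 + o}$)
$m{\left(a \right)} k = \frac{-50 - 57}{17 + 19} \left(-16\right) = \frac{-50 - 57}{36} \left(-16\right) = \frac{1}{36} \left(-107\right) \left(-16\right) = \left(- \frac{107}{36}\right) \left(-16\right) = \frac{428}{9}$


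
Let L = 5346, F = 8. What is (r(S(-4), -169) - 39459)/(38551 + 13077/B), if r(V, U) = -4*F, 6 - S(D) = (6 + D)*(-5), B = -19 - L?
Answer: -211869215/206813038 ≈ -1.0244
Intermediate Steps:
B = -5365 (B = -19 - 1*5346 = -19 - 5346 = -5365)
S(D) = 36 + 5*D (S(D) = 6 - (6 + D)*(-5) = 6 - (-30 - 5*D) = 6 + (30 + 5*D) = 36 + 5*D)
r(V, U) = -32 (r(V, U) = -4*8 = -32)
(r(S(-4), -169) - 39459)/(38551 + 13077/B) = (-32 - 39459)/(38551 + 13077/(-5365)) = -39491/(38551 + 13077*(-1/5365)) = -39491/(38551 - 13077/5365) = -39491/206813038/5365 = -39491*5365/206813038 = -211869215/206813038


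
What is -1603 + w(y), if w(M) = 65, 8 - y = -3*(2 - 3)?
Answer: -1538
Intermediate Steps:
y = 5 (y = 8 - (-3)*(2 - 3) = 8 - (-3)*(-1) = 8 - 1*3 = 8 - 3 = 5)
-1603 + w(y) = -1603 + 65 = -1538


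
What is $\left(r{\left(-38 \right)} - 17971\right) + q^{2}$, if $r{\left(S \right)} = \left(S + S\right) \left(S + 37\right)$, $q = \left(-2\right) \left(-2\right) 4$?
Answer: $-17639$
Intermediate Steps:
$q = 16$ ($q = 4 \cdot 4 = 16$)
$r{\left(S \right)} = 2 S \left(37 + S\right)$
$\left(r{\left(-38 \right)} - 17971\right) + q^{2} = \left(2 \left(-38\right) \left(37 - 38\right) - 17971\right) + 16^{2} = \left(2 \left(-38\right) \left(-1\right) - 17971\right) + 256 = \left(76 - 17971\right) + 256 = -17895 + 256 = -17639$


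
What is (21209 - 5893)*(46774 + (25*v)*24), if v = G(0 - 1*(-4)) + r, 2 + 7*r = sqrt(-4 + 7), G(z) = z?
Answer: 750523384 + 1312800*sqrt(3) ≈ 7.5280e+8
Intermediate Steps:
r = -2/7 + sqrt(3)/7 (r = -2/7 + sqrt(-4 + 7)/7 = -2/7 + sqrt(3)/7 ≈ -0.038278)
v = 26/7 + sqrt(3)/7 (v = (0 - 1*(-4)) + (-2/7 + sqrt(3)/7) = (0 + 4) + (-2/7 + sqrt(3)/7) = 4 + (-2/7 + sqrt(3)/7) = 26/7 + sqrt(3)/7 ≈ 3.9617)
(21209 - 5893)*(46774 + (25*v)*24) = (21209 - 5893)*(46774 + (25*(26/7 + sqrt(3)/7))*24) = 15316*(46774 + (650/7 + 25*sqrt(3)/7)*24) = 15316*(46774 + (15600/7 + 600*sqrt(3)/7)) = 15316*(343018/7 + 600*sqrt(3)/7) = 750523384 + 1312800*sqrt(3)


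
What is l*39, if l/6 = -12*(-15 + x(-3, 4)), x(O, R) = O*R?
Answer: 75816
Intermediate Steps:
l = 1944 (l = 6*(-12*(-15 - 3*4)) = 6*(-12*(-15 - 12)) = 6*(-12*(-27)) = 6*324 = 1944)
l*39 = 1944*39 = 75816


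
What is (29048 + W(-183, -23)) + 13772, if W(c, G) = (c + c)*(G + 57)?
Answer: 30376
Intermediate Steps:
W(c, G) = 2*c*(57 + G) (W(c, G) = (2*c)*(57 + G) = 2*c*(57 + G))
(29048 + W(-183, -23)) + 13772 = (29048 + 2*(-183)*(57 - 23)) + 13772 = (29048 + 2*(-183)*34) + 13772 = (29048 - 12444) + 13772 = 16604 + 13772 = 30376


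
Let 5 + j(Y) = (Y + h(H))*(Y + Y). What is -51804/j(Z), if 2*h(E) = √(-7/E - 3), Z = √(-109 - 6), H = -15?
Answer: 36521820/164801 - 51804*√2622/164801 ≈ 205.52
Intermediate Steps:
Z = I*√115 (Z = √(-115) = I*√115 ≈ 10.724*I)
h(E) = √(-3 - 7/E)/2 (h(E) = √(-7/E - 3)/2 = √(-3 - 7/E)/2)
j(Y) = -5 + 2*Y*(Y + I*√570/30) (j(Y) = -5 + (Y + √(-3 - 7/(-15))/2)*(Y + Y) = -5 + (Y + √(-3 - 7*(-1/15))/2)*(2*Y) = -5 + (Y + √(-3 + 7/15)/2)*(2*Y) = -5 + (Y + √(-38/15)/2)*(2*Y) = -5 + (Y + (I*√570/15)/2)*(2*Y) = -5 + (Y + I*√570/30)*(2*Y) = -5 + 2*Y*(Y + I*√570/30))
-51804/j(Z) = -51804/(-5 + 2*(I*√115)² + I*(I*√115)*√570/15) = -51804/(-5 + 2*(-115) - √2622/3) = -51804/(-5 - 230 - √2622/3) = -51804/(-235 - √2622/3)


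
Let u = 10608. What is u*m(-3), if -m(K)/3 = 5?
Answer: -159120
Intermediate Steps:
m(K) = -15 (m(K) = -3*5 = -15)
u*m(-3) = 10608*(-15) = -159120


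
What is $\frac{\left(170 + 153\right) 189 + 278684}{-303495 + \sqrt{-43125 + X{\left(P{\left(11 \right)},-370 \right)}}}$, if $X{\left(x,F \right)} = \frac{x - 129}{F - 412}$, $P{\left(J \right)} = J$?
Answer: $- \frac{40314703999395}{36014719936591} - \frac{679462 i \sqrt{1648242514}}{36014719936591} \approx -1.1194 - 0.00076594 i$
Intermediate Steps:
$X{\left(x,F \right)} = \frac{-129 + x}{-412 + F}$
$\frac{\left(170 + 153\right) 189 + 278684}{-303495 + \sqrt{-43125 + X{\left(P{\left(11 \right)},-370 \right)}}} = \frac{\left(170 + 153\right) 189 + 278684}{-303495 + \sqrt{-43125 + \frac{-129 + 11}{-412 - 370}}} = \frac{323 \cdot 189 + 278684}{-303495 + \sqrt{-43125 + \frac{1}{-782} \left(-118\right)}} = \frac{61047 + 278684}{-303495 + \sqrt{-43125 - - \frac{59}{391}}} = \frac{339731}{-303495 + \sqrt{-43125 + \frac{59}{391}}} = \frac{339731}{-303495 + \sqrt{- \frac{16861816}{391}}} = \frac{339731}{-303495 + \frac{2 i \sqrt{1648242514}}{391}}$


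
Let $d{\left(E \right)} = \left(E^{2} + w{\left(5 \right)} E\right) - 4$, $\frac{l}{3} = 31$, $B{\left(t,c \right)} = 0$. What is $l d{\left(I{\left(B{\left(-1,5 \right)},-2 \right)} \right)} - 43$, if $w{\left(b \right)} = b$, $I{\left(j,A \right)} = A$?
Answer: $-973$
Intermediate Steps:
$l = 93$ ($l = 3 \cdot 31 = 93$)
$d{\left(E \right)} = -4 + E^{2} + 5 E$ ($d{\left(E \right)} = \left(E^{2} + 5 E\right) - 4 = -4 + E^{2} + 5 E$)
$l d{\left(I{\left(B{\left(-1,5 \right)},-2 \right)} \right)} - 43 = 93 \left(-4 + \left(-2\right)^{2} + 5 \left(-2\right)\right) - 43 = 93 \left(-4 + 4 - 10\right) - 43 = 93 \left(-10\right) - 43 = -930 - 43 = -973$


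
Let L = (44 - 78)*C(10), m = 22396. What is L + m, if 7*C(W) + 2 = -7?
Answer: 157078/7 ≈ 22440.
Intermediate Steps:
C(W) = -9/7 (C(W) = -2/7 + (⅐)*(-7) = -2/7 - 1 = -9/7)
L = 306/7 (L = (44 - 78)*(-9/7) = -34*(-9/7) = 306/7 ≈ 43.714)
L + m = 306/7 + 22396 = 157078/7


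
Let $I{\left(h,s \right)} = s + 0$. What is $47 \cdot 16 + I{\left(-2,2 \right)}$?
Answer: $754$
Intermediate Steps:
$I{\left(h,s \right)} = s$
$47 \cdot 16 + I{\left(-2,2 \right)} = 47 \cdot 16 + 2 = 752 + 2 = 754$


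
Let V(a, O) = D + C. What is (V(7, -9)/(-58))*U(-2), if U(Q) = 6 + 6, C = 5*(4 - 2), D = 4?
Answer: -84/29 ≈ -2.8966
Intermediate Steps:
C = 10 (C = 5*2 = 10)
V(a, O) = 14 (V(a, O) = 4 + 10 = 14)
U(Q) = 12
(V(7, -9)/(-58))*U(-2) = (14/(-58))*12 = (14*(-1/58))*12 = -7/29*12 = -84/29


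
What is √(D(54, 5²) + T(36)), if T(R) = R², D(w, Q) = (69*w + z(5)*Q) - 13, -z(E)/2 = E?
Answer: √4759 ≈ 68.985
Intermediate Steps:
z(E) = -2*E
D(w, Q) = -13 - 10*Q + 69*w (D(w, Q) = (69*w + (-2*5)*Q) - 13 = (69*w - 10*Q) - 13 = (-10*Q + 69*w) - 13 = -13 - 10*Q + 69*w)
√(D(54, 5²) + T(36)) = √((-13 - 10*5² + 69*54) + 36²) = √((-13 - 10*25 + 3726) + 1296) = √((-13 - 250 + 3726) + 1296) = √(3463 + 1296) = √4759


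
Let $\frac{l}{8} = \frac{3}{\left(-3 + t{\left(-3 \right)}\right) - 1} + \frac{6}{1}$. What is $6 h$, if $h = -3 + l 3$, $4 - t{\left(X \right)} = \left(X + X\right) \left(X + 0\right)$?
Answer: $822$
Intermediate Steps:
$t{\left(X \right)} = 4 - 2 X^{2}$ ($t{\left(X \right)} = 4 - \left(X + X\right) \left(X + 0\right) = 4 - 2 X X = 4 - 2 X^{2}$)
$l = \frac{140}{3}$ ($l = 8 \left(\frac{3}{\left(-3 + \left(4 - 2 \left(-3\right)^{2}\right)\right) - 1} + \frac{6}{1}\right) = 8 \left(\frac{3}{\left(-3 + \left(4 - 18\right)\right) - 1} + 6 \cdot 1\right) = 8 \left(\frac{3}{\left(-3 + \left(4 - 18\right)\right) - 1} + 6\right) = 8 \left(\frac{3}{\left(-3 - 14\right) - 1} + 6\right) = 8 \left(\frac{3}{-17 - 1} + 6\right) = 8 \left(\frac{3}{-18} + 6\right) = 8 \left(3 \left(- \frac{1}{18}\right) + 6\right) = 8 \left(- \frac{1}{6} + 6\right) = 8 \cdot \frac{35}{6} = \frac{140}{3} \approx 46.667$)
$h = 137$ ($h = -3 + \frac{140}{3} \cdot 3 = -3 + 140 = 137$)
$6 h = 6 \cdot 137 = 822$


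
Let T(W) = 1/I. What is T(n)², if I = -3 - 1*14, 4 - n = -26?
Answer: 1/289 ≈ 0.0034602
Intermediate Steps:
n = 30 (n = 4 - 1*(-26) = 4 + 26 = 30)
I = -17 (I = -3 - 14 = -17)
T(W) = -1/17 (T(W) = 1/(-17) = -1/17)
T(n)² = (-1/17)² = 1/289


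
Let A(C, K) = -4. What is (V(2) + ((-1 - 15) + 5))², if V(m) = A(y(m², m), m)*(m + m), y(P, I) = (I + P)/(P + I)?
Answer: 729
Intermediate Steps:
y(P, I) = 1 (y(P, I) = (I + P)/(I + P) = 1)
V(m) = -8*m (V(m) = -4*(m + m) = -8*m)
(V(2) + ((-1 - 15) + 5))² = (-8*2 + ((-1 - 15) + 5))² = (-16 + (-16 + 5))² = (-16 - 11)² = (-27)² = 729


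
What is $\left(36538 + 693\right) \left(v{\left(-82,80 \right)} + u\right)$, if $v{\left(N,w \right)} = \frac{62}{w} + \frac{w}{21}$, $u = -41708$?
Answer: $- \frac{1304234283739}{840} \approx -1.5527 \cdot 10^{9}$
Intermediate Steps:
$v{\left(N,w \right)} = \frac{62}{w} + \frac{w}{21}$ ($v{\left(N,w \right)} = \frac{62}{w} + w \frac{1}{21} = \frac{62}{w} + \frac{w}{21}$)
$\left(36538 + 693\right) \left(v{\left(-82,80 \right)} + u\right) = \left(36538 + 693\right) \left(\left(\frac{62}{80} + \frac{1}{21} \cdot 80\right) - 41708\right) = 37231 \left(\left(62 \cdot \frac{1}{80} + \frac{80}{21}\right) - 41708\right) = 37231 \left(\left(\frac{31}{40} + \frac{80}{21}\right) - 41708\right) = 37231 \left(\frac{3851}{840} - 41708\right) = 37231 \left(- \frac{35030869}{840}\right) = - \frac{1304234283739}{840}$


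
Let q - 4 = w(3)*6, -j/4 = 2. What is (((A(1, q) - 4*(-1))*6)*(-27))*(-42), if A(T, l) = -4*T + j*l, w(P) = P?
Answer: -1197504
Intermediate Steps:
j = -8 (j = -4*2 = -8)
q = 22 (q = 4 + 3*6 = 4 + 18 = 22)
A(T, l) = -8*l - 4*T (A(T, l) = -4*T - 8*l = -8*l - 4*T)
(((A(1, q) - 4*(-1))*6)*(-27))*(-42) = ((((-8*22 - 4*1) - 4*(-1))*6)*(-27))*(-42) = ((((-176 - 4) + 4)*6)*(-27))*(-42) = (((-180 + 4)*6)*(-27))*(-42) = (-176*6*(-27))*(-42) = -1056*(-27)*(-42) = 28512*(-42) = -1197504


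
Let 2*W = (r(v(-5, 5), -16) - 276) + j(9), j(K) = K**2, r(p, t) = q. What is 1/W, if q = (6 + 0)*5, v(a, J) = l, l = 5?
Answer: -2/165 ≈ -0.012121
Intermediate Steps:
v(a, J) = 5
q = 30 (q = 6*5 = 30)
r(p, t) = 30
W = -165/2 (W = ((30 - 276) + 9**2)/2 = (-246 + 81)/2 = (1/2)*(-165) = -165/2 ≈ -82.500)
1/W = 1/(-165/2) = -2/165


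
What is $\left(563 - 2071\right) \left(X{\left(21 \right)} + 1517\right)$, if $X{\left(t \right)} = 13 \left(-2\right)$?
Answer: $-2248428$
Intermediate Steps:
$X{\left(t \right)} = -26$
$\left(563 - 2071\right) \left(X{\left(21 \right)} + 1517\right) = \left(563 - 2071\right) \left(-26 + 1517\right) = \left(-1508\right) 1491 = -2248428$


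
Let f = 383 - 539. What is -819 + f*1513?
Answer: -236847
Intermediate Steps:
f = -156
-819 + f*1513 = -819 - 156*1513 = -819 - 236028 = -236847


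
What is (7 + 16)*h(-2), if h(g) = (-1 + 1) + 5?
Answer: 115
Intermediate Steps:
h(g) = 5 (h(g) = 0 + 5 = 5)
(7 + 16)*h(-2) = (7 + 16)*5 = 23*5 = 115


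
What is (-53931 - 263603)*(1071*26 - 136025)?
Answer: 34350510586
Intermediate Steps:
(-53931 - 263603)*(1071*26 - 136025) = -317534*(27846 - 136025) = -317534*(-108179) = 34350510586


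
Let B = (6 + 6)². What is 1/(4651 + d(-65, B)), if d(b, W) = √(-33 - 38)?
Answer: 4651/21631872 - I*√71/21631872 ≈ 0.00021501 - 3.8952e-7*I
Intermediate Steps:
B = 144 (B = 12² = 144)
d(b, W) = I*√71 (d(b, W) = √(-71) = I*√71)
1/(4651 + d(-65, B)) = 1/(4651 + I*√71)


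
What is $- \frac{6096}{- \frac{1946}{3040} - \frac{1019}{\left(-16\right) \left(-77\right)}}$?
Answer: $\frac{118912640}{28621} \approx 4154.7$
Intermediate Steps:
$- \frac{6096}{- \frac{1946}{3040} - \frac{1019}{\left(-16\right) \left(-77\right)}} = - \frac{6096}{\left(-1946\right) \frac{1}{3040} - \frac{1019}{1232}} = - \frac{6096}{- \frac{973}{1520} - \frac{1019}{1232}} = - \frac{6096}{- \frac{85863}{58520}} = \left(-6096\right) \left(- \frac{58520}{85863}\right) = \frac{118912640}{28621}$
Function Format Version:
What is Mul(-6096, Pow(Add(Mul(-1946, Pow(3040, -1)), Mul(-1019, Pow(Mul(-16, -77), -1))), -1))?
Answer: Rational(118912640, 28621) ≈ 4154.7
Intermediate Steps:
Mul(-6096, Pow(Add(Mul(-1946, Pow(3040, -1)), Mul(-1019, Pow(Mul(-16, -77), -1))), -1)) = Mul(-6096, Pow(Add(Mul(-1946, Rational(1, 3040)), Mul(-1019, Pow(1232, -1))), -1)) = Mul(-6096, Pow(Add(Rational(-973, 1520), Mul(-1019, Rational(1, 1232))), -1)) = Mul(-6096, Pow(Add(Rational(-973, 1520), Rational(-1019, 1232)), -1)) = Mul(-6096, Pow(Rational(-85863, 58520), -1)) = Mul(-6096, Rational(-58520, 85863)) = Rational(118912640, 28621)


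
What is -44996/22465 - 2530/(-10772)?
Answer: -213930231/120996490 ≈ -1.7681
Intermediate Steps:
-44996/22465 - 2530/(-10772) = -44996*1/22465 - 2530*(-1/10772) = -44996/22465 + 1265/5386 = -213930231/120996490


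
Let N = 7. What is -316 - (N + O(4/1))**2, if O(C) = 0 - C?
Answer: -325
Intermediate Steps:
O(C) = -C
-316 - (N + O(4/1))**2 = -316 - (7 - 4/1)**2 = -316 - (7 - 4)**2 = -316 - 1*3**2 = -316 - 1*9 = -316 - 9 = -325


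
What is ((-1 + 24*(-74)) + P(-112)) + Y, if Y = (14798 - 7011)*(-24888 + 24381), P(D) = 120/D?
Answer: -55297019/14 ≈ -3.9498e+6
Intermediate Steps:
Y = -3948009 (Y = 7787*(-507) = -3948009)
((-1 + 24*(-74)) + P(-112)) + Y = ((-1 + 24*(-74)) + 120/(-112)) - 3948009 = ((-1 - 1776) + 120*(-1/112)) - 3948009 = (-1777 - 15/14) - 3948009 = -24893/14 - 3948009 = -55297019/14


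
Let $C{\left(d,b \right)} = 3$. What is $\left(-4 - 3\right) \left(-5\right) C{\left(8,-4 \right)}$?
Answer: $105$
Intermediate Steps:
$\left(-4 - 3\right) \left(-5\right) C{\left(8,-4 \right)} = \left(-4 - 3\right) \left(-5\right) 3 = \left(-7\right) \left(-5\right) 3 = 35 \cdot 3 = 105$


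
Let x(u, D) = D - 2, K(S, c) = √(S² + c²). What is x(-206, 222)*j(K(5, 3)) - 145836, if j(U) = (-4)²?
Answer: -142316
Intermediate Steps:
j(U) = 16
x(u, D) = -2 + D
x(-206, 222)*j(K(5, 3)) - 145836 = (-2 + 222)*16 - 145836 = 220*16 - 145836 = 3520 - 145836 = -142316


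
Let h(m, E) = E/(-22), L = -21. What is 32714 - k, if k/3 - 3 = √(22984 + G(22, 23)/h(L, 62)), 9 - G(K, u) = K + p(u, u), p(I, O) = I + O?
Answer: 32705 - 3*√22107743/31 ≈ 32250.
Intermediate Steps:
h(m, E) = -E/22 (h(m, E) = E*(-1/22) = -E/22)
G(K, u) = 9 - K - 2*u (G(K, u) = 9 - (K + (u + u)) = 9 - (K + 2*u) = 9 + (-K - 2*u) = 9 - K - 2*u)
k = 9 + 3*√22107743/31 (k = 9 + 3*√(22984 + (9 - 1*22 - 2*23)/((-1/22*62))) = 9 + 3*√(22984 + (9 - 22 - 46)/(-31/11)) = 9 + 3*√(22984 - 59*(-11/31)) = 9 + 3*√(22984 + 649/31) = 9 + 3*√(713153/31) = 9 + 3*(√22107743/31) = 9 + 3*√22107743/31 ≈ 464.02)
32714 - k = 32714 - (9 + 3*√22107743/31) = 32714 + (-9 - 3*√22107743/31) = 32705 - 3*√22107743/31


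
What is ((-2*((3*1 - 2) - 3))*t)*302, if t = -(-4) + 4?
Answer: 9664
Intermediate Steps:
t = 8 (t = -1*(-4) + 4 = 4 + 4 = 8)
((-2*((3*1 - 2) - 3))*t)*302 = (-2*((3*1 - 2) - 3)*8)*302 = (-2*((3 - 2) - 3)*8)*302 = (-2*(1 - 3)*8)*302 = (-2*(-2)*8)*302 = (4*8)*302 = 32*302 = 9664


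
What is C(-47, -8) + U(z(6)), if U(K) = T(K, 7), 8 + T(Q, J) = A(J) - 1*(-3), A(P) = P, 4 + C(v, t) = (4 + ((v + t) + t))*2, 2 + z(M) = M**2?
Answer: -120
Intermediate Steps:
z(M) = -2 + M**2
C(v, t) = 4 + 2*v + 4*t (C(v, t) = -4 + (4 + ((v + t) + t))*2 = -4 + (4 + ((t + v) + t))*2 = -4 + (4 + (v + 2*t))*2 = -4 + (4 + v + 2*t)*2 = -4 + (8 + 2*v + 4*t) = 4 + 2*v + 4*t)
T(Q, J) = -5 + J (T(Q, J) = -8 + (J - 1*(-3)) = -8 + (J + 3) = -8 + (3 + J) = -5 + J)
U(K) = 2 (U(K) = -5 + 7 = 2)
C(-47, -8) + U(z(6)) = (4 + 2*(-47) + 4*(-8)) + 2 = (4 - 94 - 32) + 2 = -122 + 2 = -120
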